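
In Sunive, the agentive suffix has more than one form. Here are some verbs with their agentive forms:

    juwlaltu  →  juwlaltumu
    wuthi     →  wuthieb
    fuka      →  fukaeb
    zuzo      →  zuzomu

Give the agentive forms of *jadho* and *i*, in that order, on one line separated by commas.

Looking at the last vowel of each stem: -mu when the last vowel of the stem is a rounded vowel (*juwlaltu*, *zuzo*); -eb when the last vowel of the stem is an unrounded vowel (*wuthi*, *fuka*).
The last vowel of *jadho* is /o/, which is a rounded vowel, so the suffix is -mu, giving *jadhomu*.
*i*: last vowel = /i/, an unrounded vowel → -eb → *ieb*.

jadhomu, ieb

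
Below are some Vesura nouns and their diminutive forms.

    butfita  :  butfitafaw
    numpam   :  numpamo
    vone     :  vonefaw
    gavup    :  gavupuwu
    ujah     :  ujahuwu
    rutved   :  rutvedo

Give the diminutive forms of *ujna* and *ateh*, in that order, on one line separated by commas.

The suffix is conditioned by the final sound: -uwu when the stem ends in a voiceless consonant (*gavup*, *ujah*); -o when the stem ends in a voiced consonant (*numpam*, *rutved*); -faw when the stem ends in a vowel (*butfita*, *vone*).
*ujna* — final sound /a/ (a vowel) → -faw → *ujnafaw*.
The final sound of *ateh* is /h/, which is a voiceless consonant, so the suffix is -uwu, giving *atehuwu*.

ujnafaw, atehuwu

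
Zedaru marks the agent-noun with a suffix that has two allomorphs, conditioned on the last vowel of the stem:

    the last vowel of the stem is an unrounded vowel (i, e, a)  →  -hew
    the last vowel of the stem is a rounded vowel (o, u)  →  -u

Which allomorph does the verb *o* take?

*o* — last vowel /o/ (a rounded vowel) → -u.

-u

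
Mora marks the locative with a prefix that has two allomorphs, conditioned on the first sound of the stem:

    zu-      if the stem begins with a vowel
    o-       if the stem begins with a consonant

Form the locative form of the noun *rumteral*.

The first sound of *rumteral* is /r/, which is a consonant, so the prefix is o-, giving *orumteral*.

orumteral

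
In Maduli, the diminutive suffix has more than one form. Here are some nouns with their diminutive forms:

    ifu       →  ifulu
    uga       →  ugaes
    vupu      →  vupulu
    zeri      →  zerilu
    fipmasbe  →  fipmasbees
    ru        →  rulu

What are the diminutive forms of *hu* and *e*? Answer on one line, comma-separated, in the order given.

The suffix is conditioned by the last vowel: -lu when the last vowel of the stem is a high vowel (*ifu*, *vupu*, *zeri*, *ru*); -es when the last vowel of the stem is a non-high vowel (*uga*, *fipmasbe*).
Since the last vowel of *hu* is /u/ (a high vowel), it takes -lu, giving *hulu*.
*e*: last vowel = /e/, a non-high vowel → -es → *ees*.

hulu, ees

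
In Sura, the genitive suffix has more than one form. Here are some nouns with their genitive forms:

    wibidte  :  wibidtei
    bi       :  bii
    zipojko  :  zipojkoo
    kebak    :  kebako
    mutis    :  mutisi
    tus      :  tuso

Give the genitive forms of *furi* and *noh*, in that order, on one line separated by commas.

Looking at the last vowel of each stem: -i when the last vowel of the stem is a front vowel (*wibidte*, *bi*, *mutis*); -o when the last vowel of the stem is a back vowel (*zipojko*, *kebak*, *tus*).
The last vowel of *furi* is /i/, which is a front vowel, so the suffix is -i, giving *furii*.
Since the last vowel of *noh* is /o/ (a back vowel), it takes -o, giving *noho*.

furii, noho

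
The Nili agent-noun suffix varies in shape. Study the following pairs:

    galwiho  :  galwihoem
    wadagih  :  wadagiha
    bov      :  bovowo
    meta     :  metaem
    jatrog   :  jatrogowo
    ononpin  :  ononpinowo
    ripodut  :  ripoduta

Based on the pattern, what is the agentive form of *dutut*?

dututa

The alternation tracks the final sound of the stem — -a when the stem ends in a voiceless consonant (*wadagih*, *ripodut*); -owo when the stem ends in a voiced consonant (*bov*, *jatrog*, *ononpin*); -em when the stem ends in a vowel (*galwiho*, *meta*).
*dutut* — final sound /t/ (a voiceless consonant) → -a → *dututa*.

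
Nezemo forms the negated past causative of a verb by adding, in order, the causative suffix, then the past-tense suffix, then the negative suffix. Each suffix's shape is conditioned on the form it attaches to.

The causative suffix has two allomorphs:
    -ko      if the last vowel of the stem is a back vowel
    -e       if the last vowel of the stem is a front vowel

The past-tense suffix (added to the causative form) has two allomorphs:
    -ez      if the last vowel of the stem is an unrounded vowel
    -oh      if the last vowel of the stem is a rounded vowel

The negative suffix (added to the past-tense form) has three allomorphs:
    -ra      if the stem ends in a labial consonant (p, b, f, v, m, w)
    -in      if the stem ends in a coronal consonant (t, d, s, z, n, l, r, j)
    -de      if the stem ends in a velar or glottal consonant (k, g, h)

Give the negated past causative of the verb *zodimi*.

The last vowel of *zodimi* is /i/, which is a front vowel, so the causative suffix is -e, giving *zodimie*.
The causative form *zodimie* — last vowel /e/ (an unrounded vowel) → -ez → *zodimieez*.
Since the final consonant of the past-tense form *zodimieez* is /z/ (coronal), it takes -in, giving *zodimieezin*.

zodimieezin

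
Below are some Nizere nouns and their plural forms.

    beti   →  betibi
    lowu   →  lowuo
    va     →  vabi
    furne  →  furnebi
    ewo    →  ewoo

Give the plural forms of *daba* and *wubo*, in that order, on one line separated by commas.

The pattern is rounding harmony: -o when the last vowel of the stem is a rounded vowel (*lowu*, *ewo*); -bi when the last vowel of the stem is an unrounded vowel (*beti*, *va*, *furne*).
*daba* — last vowel /a/ (an unrounded vowel) → -bi → *dababi*.
Since the last vowel of *wubo* is /o/ (a rounded vowel), it takes -o, giving *wuboo*.

dababi, wuboo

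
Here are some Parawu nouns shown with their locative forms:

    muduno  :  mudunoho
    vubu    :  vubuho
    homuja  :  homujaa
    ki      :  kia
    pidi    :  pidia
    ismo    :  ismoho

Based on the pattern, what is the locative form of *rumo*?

rumoho

The pattern is rounding harmony: -ho when the last vowel of the stem is a rounded vowel (*muduno*, *vubu*, *ismo*); -a when the last vowel of the stem is an unrounded vowel (*homuja*, *ki*, *pidi*).
Since the last vowel of *rumo* is /o/ (a rounded vowel), it takes -ho, giving *rumoho*.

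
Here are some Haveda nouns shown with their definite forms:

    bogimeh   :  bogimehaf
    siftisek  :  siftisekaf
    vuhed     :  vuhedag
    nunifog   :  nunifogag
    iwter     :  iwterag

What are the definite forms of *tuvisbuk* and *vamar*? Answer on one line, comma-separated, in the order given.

tuvisbukaf, vamarag

Looking at the final consonant of each stem: -af when the stem ends in a voiceless consonant (*bogimeh*, *siftisek*); -ag when the stem ends in a voiced consonant (*vuhed*, *nunifog*, *iwter*).
*tuvisbuk*: final consonant = /k/, voiceless → -af → *tuvisbukaf*.
*vamar*: final consonant = /r/, voiced → -ag → *vamarag*.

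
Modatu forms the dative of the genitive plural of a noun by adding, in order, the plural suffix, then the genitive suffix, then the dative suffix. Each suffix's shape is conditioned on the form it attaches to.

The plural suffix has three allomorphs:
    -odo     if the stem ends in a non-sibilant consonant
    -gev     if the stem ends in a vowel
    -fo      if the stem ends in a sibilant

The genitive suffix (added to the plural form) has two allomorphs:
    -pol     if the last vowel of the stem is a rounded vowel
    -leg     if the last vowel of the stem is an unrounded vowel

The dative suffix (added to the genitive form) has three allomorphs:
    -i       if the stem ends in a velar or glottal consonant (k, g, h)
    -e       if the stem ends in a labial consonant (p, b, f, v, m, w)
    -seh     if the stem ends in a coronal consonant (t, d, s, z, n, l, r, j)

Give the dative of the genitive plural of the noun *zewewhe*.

*zewewhe*: final sound = /e/, a vowel → -gev → *zewewhegev*.
The plural form *zewewhegev*: last vowel = /e/, an unrounded vowel → -leg → *zewewhegevleg*.
The genitive form *zewewhegevleg* — final consonant /g/ (velar/glottal) → -i → *zewewhegevlegi*.

zewewhegevlegi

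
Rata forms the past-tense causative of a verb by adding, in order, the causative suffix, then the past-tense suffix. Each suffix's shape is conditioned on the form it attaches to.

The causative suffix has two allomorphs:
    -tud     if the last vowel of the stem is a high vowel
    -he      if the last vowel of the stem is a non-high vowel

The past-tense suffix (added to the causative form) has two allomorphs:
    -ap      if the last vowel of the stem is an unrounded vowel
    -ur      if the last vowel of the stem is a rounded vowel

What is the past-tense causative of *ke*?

keheap

*ke*: last vowel = /e/, a non-high vowel → -he → *kehe*.
The causative form *kehe* — last vowel /e/ (an unrounded vowel) → -ap → *keheap*.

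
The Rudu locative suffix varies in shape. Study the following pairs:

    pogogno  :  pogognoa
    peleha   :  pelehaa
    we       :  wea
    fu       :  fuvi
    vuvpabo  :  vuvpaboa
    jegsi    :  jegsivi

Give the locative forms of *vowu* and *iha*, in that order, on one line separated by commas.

The pattern is height harmony: -vi when the last vowel of the stem is a high vowel (*fu*, *jegsi*); -a when the last vowel of the stem is a non-high vowel (*pogogno*, *peleha*, *we*, *vuvpabo*).
*vowu*: last vowel = /u/, a high vowel → -vi → *vowuvi*.
*iha*: last vowel = /a/, a non-high vowel → -a → *ihaa*.

vowuvi, ihaa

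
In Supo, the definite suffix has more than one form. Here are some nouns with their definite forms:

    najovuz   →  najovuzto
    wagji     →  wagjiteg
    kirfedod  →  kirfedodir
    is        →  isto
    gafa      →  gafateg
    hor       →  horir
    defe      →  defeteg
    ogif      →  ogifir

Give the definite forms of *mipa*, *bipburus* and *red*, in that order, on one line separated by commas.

mipateg, bipburusto, redir

The pattern is sibilance of the final sound: -to when the stem ends in a sibilant (*najovuz*, *is*); -ir when the stem ends in a non-sibilant consonant (*kirfedod*, *hor*, *ogif*); -teg when the stem ends in a vowel (*wagji*, *gafa*, *defe*).
*mipa*: final sound = /a/, a vowel → -teg → *mipateg*.
*bipburus* — final sound /s/ (a sibilant) → -to → *bipburusto*.
*red* — final sound /d/ (a non-sibilant consonant) → -ir → *redir*.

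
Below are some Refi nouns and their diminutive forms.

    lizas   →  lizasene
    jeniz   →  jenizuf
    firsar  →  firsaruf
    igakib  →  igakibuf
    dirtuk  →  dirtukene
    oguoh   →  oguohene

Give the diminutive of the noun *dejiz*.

dejizuf

The suffix is conditioned by the final consonant: -ene when the stem ends in a voiceless consonant (*lizas*, *dirtuk*, *oguoh*); -uf when the stem ends in a voiced consonant (*jeniz*, *firsar*, *igakib*).
The final consonant of *dejiz* is /z/, which is voiced, so the suffix is -uf, giving *dejizuf*.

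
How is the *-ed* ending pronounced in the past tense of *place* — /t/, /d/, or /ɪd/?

/t/

The stem *place* ends in a voiceless consonant other than /t/.
The -ed suffix is realized as /ɪd/ after /t, d/; as /t/ after other voiceless consonants; and as /d/ after other voiced sounds.
So -ed on *place* is pronounced /t/.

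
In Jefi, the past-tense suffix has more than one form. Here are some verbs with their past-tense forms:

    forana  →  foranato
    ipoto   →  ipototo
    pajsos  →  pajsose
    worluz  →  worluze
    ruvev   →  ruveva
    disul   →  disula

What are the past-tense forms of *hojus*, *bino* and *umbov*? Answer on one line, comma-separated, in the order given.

The suffix is conditioned by the final sound: -e when the stem ends in a sibilant (*pajsos*, *worluz*); -a when the stem ends in a non-sibilant consonant (*ruvev*, *disul*); -to when the stem ends in a vowel (*forana*, *ipoto*).
Since the final sound of *hojus* is /s/ (a sibilant), it takes -e, giving *hojuse*.
Since the final sound of *bino* is /o/ (a vowel), it takes -to, giving *binoto*.
*umbov* — final sound /v/ (a non-sibilant consonant) → -a → *umbova*.

hojuse, binoto, umbova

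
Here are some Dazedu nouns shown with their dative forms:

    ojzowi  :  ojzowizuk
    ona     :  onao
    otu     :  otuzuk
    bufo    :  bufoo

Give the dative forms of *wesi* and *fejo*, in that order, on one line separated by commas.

wesizuk, fejoo

The suffix is conditioned by the last vowel: -zuk when the last vowel of the stem is a high vowel (*ojzowi*, *otu*); -o when the last vowel of the stem is a non-high vowel (*ona*, *bufo*).
The last vowel of *wesi* is /i/, which is a high vowel, so the suffix is -zuk, giving *wesizuk*.
*fejo* — last vowel /o/ (a non-high vowel) → -o → *fejoo*.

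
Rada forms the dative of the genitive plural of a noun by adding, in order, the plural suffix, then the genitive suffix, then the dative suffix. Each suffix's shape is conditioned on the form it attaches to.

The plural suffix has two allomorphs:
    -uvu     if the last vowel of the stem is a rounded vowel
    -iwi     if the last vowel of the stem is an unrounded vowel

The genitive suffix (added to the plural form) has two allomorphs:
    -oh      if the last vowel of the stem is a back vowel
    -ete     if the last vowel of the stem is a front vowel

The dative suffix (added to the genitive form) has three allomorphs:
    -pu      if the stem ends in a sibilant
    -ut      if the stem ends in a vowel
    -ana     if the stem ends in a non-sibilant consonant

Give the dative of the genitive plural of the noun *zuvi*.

zuviiwieteut

*zuvi* — last vowel /i/ (an unrounded vowel) → -iwi → *zuviiwi*.
Since the last vowel of the plural form *zuviiwi* is /i/ (a front vowel), it takes -ete, giving *zuviiwiete*.
The genitive form *zuviiwiete* — final sound /e/ (a vowel) → -ut → *zuviiwieteut*.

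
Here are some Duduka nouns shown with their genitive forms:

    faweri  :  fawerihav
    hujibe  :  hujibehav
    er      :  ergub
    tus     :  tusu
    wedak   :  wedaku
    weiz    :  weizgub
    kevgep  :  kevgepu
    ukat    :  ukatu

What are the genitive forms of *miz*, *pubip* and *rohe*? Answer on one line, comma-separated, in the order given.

The pattern is voicing of the final sound: -u when the stem ends in a voiceless consonant (*tus*, *wedak*, *kevgep*, *ukat*); -gub when the stem ends in a voiced consonant (*er*, *weiz*); -hav when the stem ends in a vowel (*faweri*, *hujibe*).
The final sound of *miz* is /z/, which is a voiced consonant, so the suffix is -gub, giving *mizgub*.
Since the final sound of *pubip* is /p/ (a voiceless consonant), it takes -u, giving *pubipu*.
*rohe*: final sound = /e/, a vowel → -hav → *rohehav*.

mizgub, pubipu, rohehav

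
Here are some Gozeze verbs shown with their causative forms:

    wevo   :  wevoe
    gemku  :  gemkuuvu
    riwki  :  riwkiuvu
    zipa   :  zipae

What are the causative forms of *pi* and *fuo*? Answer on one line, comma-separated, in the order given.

Looking at the last vowel of each stem: -uvu when the last vowel of the stem is a high vowel (*gemku*, *riwki*); -e when the last vowel of the stem is a non-high vowel (*wevo*, *zipa*).
The last vowel of *pi* is /i/, which is a high vowel, so the suffix is -uvu, giving *piuvu*.
*fuo*: last vowel = /o/, a non-high vowel → -e → *fuoe*.

piuvu, fuoe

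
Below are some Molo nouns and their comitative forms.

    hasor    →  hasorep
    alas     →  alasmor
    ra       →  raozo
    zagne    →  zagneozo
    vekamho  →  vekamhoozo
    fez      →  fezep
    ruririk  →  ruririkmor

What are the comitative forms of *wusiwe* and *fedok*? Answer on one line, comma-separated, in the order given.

wusiweozo, fedokmor

The pattern is voicing of the final sound: -mor when the stem ends in a voiceless consonant (*alas*, *ruririk*); -ep when the stem ends in a voiced consonant (*hasor*, *fez*); -ozo when the stem ends in a vowel (*ra*, *zagne*, *vekamho*).
*wusiwe*: final sound = /e/, a vowel → -ozo → *wusiweozo*.
*fedok* — final sound /k/ (a voiceless consonant) → -mor → *fedokmor*.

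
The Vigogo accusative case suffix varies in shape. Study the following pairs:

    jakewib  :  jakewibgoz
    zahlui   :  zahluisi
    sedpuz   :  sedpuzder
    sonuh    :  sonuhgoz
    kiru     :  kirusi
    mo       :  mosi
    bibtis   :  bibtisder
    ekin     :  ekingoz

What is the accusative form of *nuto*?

nutosi

The pattern is sibilance of the final sound: -der when the stem ends in a sibilant (*sedpuz*, *bibtis*); -goz when the stem ends in a non-sibilant consonant (*jakewib*, *sonuh*, *ekin*); -si when the stem ends in a vowel (*zahlui*, *kiru*, *mo*).
*nuto*: final sound = /o/, a vowel → -si → *nutosi*.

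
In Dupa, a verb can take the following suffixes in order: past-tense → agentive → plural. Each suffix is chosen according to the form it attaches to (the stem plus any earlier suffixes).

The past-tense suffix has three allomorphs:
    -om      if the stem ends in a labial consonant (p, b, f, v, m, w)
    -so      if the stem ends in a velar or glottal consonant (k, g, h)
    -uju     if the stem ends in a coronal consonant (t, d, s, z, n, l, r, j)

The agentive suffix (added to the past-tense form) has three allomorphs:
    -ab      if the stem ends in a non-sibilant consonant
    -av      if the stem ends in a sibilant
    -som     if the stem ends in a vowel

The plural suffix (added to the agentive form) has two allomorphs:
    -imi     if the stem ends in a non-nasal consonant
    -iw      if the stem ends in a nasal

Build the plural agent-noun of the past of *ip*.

ipomabimi

The final consonant of *ip* is /p/, which is labial, so the past-tense suffix is -om, giving *ipom*.
The past-tense form *ipom* — final sound /m/ (a non-sibilant consonant) → -ab → *ipomab*.
Since the final consonant of the agentive form *ipomab* is /b/ (non-nasal), it takes -imi, giving *ipomabimi*.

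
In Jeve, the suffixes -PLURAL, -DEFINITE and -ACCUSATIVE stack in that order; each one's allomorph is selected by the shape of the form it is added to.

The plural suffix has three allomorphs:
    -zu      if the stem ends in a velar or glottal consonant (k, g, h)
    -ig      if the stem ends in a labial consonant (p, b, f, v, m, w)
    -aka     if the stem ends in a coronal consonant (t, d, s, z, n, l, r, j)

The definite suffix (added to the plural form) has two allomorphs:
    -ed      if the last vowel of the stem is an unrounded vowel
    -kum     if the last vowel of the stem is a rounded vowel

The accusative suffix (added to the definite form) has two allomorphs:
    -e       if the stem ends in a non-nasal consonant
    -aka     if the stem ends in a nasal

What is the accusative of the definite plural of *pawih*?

pawihzukumaka

*pawih*: final consonant = /h/, velar/glottal → -zu → *pawihzu*.
Since the last vowel of the plural form *pawihzu* is /u/ (a rounded vowel), it takes -kum, giving *pawihzukum*.
The definite form *pawihzukum*: final consonant = /m/, a nasal → -aka → *pawihzukumaka*.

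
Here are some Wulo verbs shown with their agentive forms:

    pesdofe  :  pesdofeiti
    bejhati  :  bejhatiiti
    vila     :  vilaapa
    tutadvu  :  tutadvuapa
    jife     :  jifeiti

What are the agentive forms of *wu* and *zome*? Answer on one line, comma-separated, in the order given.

wuapa, zomeiti

The alternation tracks the last vowel of the stem — -iti when the last vowel of the stem is a front vowel (*pesdofe*, *bejhati*, *jife*); -apa when the last vowel of the stem is a back vowel (*vila*, *tutadvu*).
*wu*: last vowel = /u/, a back vowel → -apa → *wuapa*.
*zome*: last vowel = /e/, a front vowel → -iti → *zomeiti*.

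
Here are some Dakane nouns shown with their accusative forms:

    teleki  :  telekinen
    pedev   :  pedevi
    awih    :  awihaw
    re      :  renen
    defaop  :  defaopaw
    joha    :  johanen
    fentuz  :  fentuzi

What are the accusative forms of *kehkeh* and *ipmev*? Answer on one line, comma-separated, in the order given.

The alternation tracks the final sound of the stem — -aw when the stem ends in a voiceless consonant (*awih*, *defaop*); -i when the stem ends in a voiced consonant (*pedev*, *fentuz*); -nen when the stem ends in a vowel (*teleki*, *re*, *joha*).
The final sound of *kehkeh* is /h/, which is a voiceless consonant, so the suffix is -aw, giving *kehkehaw*.
The final sound of *ipmev* is /v/, which is a voiced consonant, so the suffix is -i, giving *ipmevi*.

kehkehaw, ipmevi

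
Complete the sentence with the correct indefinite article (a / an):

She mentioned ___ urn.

The indefinite article is chosen by the initial *sound* of the following word, not its spelling.
*urn* begins with the sound /ɜr/ (u pronounced /ɜr/) — a vowel sound.
So the article is *an*: She mentioned an urn.

an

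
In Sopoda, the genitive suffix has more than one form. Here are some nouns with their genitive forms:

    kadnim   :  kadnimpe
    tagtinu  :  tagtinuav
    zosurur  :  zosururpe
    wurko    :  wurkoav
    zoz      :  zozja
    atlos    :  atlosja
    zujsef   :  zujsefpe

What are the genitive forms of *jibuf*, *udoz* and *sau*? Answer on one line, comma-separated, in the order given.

The pattern is sibilance of the final sound: -ja when the stem ends in a sibilant (*zoz*, *atlos*); -pe when the stem ends in a non-sibilant consonant (*kadnim*, *zosurur*, *zujsef*); -av when the stem ends in a vowel (*tagtinu*, *wurko*).
*jibuf* — final sound /f/ (a non-sibilant consonant) → -pe → *jibufpe*.
Since the final sound of *udoz* is /z/ (a sibilant), it takes -ja, giving *udozja*.
The final sound of *sau* is /u/, which is a vowel, so the suffix is -av, giving *sauav*.

jibufpe, udozja, sauav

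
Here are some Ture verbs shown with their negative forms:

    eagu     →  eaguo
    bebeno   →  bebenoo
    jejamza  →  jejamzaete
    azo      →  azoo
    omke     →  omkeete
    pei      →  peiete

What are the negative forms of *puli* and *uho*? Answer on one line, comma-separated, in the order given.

Looking at the last vowel of each stem: -o when the last vowel of the stem is a rounded vowel (*eagu*, *bebeno*, *azo*); -ete when the last vowel of the stem is an unrounded vowel (*jejamza*, *omke*, *pei*).
*puli* — last vowel /i/ (an unrounded vowel) → -ete → *puliete*.
Since the last vowel of *uho* is /o/ (a rounded vowel), it takes -o, giving *uhoo*.

puliete, uhoo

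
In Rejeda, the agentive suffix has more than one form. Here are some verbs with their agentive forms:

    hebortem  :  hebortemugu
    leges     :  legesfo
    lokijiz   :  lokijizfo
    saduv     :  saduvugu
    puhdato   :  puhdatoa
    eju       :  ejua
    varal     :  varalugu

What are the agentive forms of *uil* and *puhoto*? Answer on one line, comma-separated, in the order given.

The alternation tracks the final sound of the stem — -fo when the stem ends in a sibilant (*leges*, *lokijiz*); -ugu when the stem ends in a non-sibilant consonant (*hebortem*, *saduv*, *varal*); -a when the stem ends in a vowel (*puhdato*, *eju*).
Since the final sound of *uil* is /l/ (a non-sibilant consonant), it takes -ugu, giving *uilugu*.
Since the final sound of *puhoto* is /o/ (a vowel), it takes -a, giving *puhotoa*.

uilugu, puhotoa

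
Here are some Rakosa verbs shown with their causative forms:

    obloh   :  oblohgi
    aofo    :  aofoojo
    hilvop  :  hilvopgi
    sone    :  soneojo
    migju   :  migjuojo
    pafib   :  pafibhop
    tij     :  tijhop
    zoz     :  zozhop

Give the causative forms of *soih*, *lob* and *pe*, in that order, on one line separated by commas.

soihgi, lobhop, peojo

The alternation tracks the final sound of the stem — -gi when the stem ends in a voiceless consonant (*obloh*, *hilvop*); -hop when the stem ends in a voiced consonant (*pafib*, *tij*, *zoz*); -ojo when the stem ends in a vowel (*aofo*, *sone*, *migju*).
The final sound of *soih* is /h/, which is a voiceless consonant, so the suffix is -gi, giving *soihgi*.
*lob* — final sound /b/ (a voiced consonant) → -hop → *lobhop*.
Since the final sound of *pe* is /e/ (a vowel), it takes -ojo, giving *peojo*.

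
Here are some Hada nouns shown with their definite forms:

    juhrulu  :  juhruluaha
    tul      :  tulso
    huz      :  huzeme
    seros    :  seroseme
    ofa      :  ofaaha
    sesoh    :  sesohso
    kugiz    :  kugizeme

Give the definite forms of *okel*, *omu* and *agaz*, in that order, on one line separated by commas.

The pattern is sibilance of the final sound: -eme when the stem ends in a sibilant (*huz*, *seros*, *kugiz*); -so when the stem ends in a non-sibilant consonant (*tul*, *sesoh*); -aha when the stem ends in a vowel (*juhrulu*, *ofa*).
*okel* — final sound /l/ (a non-sibilant consonant) → -so → *okelso*.
*omu* — final sound /u/ (a vowel) → -aha → *omuaha*.
*agaz* — final sound /z/ (a sibilant) → -eme → *agazeme*.

okelso, omuaha, agazeme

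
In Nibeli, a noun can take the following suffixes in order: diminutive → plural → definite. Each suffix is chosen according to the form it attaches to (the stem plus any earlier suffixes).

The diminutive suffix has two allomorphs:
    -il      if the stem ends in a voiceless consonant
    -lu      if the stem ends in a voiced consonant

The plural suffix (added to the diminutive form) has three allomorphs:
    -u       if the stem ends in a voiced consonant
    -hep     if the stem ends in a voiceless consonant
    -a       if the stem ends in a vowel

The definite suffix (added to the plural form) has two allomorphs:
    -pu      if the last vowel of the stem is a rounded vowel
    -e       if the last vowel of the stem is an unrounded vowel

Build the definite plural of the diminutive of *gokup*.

*gokup* — final consonant /p/ (voiceless) → -il → *gokupil*.
Since the final sound of the diminutive form *gokupil* is /l/ (a voiced consonant), it takes -u, giving *gokupilu*.
The plural form *gokupilu*: last vowel = /u/, a rounded vowel → -pu → *gokupilupu*.

gokupilupu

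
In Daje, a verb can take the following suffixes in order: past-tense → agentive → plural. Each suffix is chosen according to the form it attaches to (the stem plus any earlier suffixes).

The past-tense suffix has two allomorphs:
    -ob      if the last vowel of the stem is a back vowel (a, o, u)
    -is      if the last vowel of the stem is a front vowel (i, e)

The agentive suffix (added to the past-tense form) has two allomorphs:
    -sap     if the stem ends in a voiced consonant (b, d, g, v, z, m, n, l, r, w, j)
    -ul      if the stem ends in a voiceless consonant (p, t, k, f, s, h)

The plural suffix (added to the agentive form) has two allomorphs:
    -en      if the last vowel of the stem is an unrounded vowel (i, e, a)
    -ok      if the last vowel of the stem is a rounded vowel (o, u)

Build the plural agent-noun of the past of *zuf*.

zufobsapen

The last vowel of *zuf* is /u/, which is a back vowel, so the past-tense suffix is -ob, giving *zufob*.
The final consonant of the past-tense form *zufob* is /b/, which is voiced, so the agentive suffix is -sap, giving *zufobsap*.
The agentive form *zufobsap* — last vowel /a/ (an unrounded vowel) → -en → *zufobsapen*.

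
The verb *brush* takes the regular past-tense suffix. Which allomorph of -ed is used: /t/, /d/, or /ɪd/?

/t/

The stem *brush* ends in a voiceless consonant other than /t/.
The -ed suffix is realized as /ɪd/ after /t, d/; as /t/ after other voiceless consonants; and as /d/ after other voiced sounds.
So -ed on *brush* is pronounced /t/.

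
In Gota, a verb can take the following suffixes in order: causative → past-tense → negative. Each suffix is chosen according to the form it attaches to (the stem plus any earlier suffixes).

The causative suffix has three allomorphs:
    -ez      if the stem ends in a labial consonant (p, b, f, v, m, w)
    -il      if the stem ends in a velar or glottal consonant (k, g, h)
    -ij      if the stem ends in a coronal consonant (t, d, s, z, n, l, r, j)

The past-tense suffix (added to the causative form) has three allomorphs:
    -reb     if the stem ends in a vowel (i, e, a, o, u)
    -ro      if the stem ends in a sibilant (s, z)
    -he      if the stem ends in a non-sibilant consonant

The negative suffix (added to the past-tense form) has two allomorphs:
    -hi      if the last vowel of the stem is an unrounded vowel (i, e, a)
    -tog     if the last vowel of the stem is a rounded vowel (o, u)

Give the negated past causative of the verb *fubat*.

*fubat*: final consonant = /t/, coronal → -ij → *fubatij*.
The final sound of the causative form *fubatij* is /j/, which is a non-sibilant consonant, so the past-tense suffix is -he, giving *fubatijhe*.
The last vowel of the past-tense form *fubatijhe* is /e/, which is an unrounded vowel, so the negative suffix is -hi, giving *fubatijhehi*.

fubatijhehi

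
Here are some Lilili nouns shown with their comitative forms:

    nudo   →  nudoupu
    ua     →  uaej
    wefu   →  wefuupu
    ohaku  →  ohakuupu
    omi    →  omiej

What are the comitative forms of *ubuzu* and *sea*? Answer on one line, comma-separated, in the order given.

ubuzuupu, seaej

The alternation tracks the last vowel of the stem — -upu when the last vowel of the stem is a rounded vowel (*nudo*, *wefu*, *ohaku*); -ej when the last vowel of the stem is an unrounded vowel (*ua*, *omi*).
The last vowel of *ubuzu* is /u/, which is a rounded vowel, so the suffix is -upu, giving *ubuzuupu*.
Since the last vowel of *sea* is /a/ (an unrounded vowel), it takes -ej, giving *seaej*.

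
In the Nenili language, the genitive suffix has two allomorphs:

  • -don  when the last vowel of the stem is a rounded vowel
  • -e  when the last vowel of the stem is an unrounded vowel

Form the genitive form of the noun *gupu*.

*gupu*: last vowel = /u/, a rounded vowel → -don → *gupudon*.

gupudon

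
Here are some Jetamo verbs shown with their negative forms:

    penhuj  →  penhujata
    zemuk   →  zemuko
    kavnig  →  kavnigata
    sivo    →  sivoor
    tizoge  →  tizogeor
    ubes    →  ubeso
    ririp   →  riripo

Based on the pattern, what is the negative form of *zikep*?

The alternation tracks the final sound of the stem — -o when the stem ends in a voiceless consonant (*zemuk*, *ubes*, *ririp*); -ata when the stem ends in a voiced consonant (*penhuj*, *kavnig*); -or when the stem ends in a vowel (*sivo*, *tizoge*).
*zikep* — final sound /p/ (a voiceless consonant) → -o → *zikepo*.

zikepo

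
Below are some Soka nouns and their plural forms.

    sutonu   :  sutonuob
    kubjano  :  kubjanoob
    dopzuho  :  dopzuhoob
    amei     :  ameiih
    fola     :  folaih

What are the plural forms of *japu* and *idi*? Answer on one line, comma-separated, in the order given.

The alternation tracks the last vowel of the stem — -ob when the last vowel of the stem is a rounded vowel (*sutonu*, *kubjano*, *dopzuho*); -ih when the last vowel of the stem is an unrounded vowel (*amei*, *fola*).
The last vowel of *japu* is /u/, which is a rounded vowel, so the suffix is -ob, giving *japuob*.
Since the last vowel of *idi* is /i/ (an unrounded vowel), it takes -ih, giving *idiih*.

japuob, idiih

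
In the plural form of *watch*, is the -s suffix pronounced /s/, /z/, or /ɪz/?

The stem *watch* ends in a sibilant (/s, z, ʃ, ʒ, tʃ, dʒ/).
The plural suffix surfaces as /ɪz/ after sibilants, /s/ after other voiceless consonants, and /z/ after other voiced sounds.
So the plural -s on *watch* is pronounced /ɪz/.

/ɪz/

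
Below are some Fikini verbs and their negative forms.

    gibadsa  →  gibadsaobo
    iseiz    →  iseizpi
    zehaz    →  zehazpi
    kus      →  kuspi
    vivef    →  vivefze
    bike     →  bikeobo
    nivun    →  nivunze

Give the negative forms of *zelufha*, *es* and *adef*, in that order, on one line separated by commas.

zelufhaobo, espi, adefze

The alternation tracks the final sound of the stem — -pi when the stem ends in a sibilant (*iseiz*, *zehaz*, *kus*); -ze when the stem ends in a non-sibilant consonant (*vivef*, *nivun*); -obo when the stem ends in a vowel (*gibadsa*, *bike*).
The final sound of *zelufha* is /a/, which is a vowel, so the suffix is -obo, giving *zelufhaobo*.
Since the final sound of *es* is /s/ (a sibilant), it takes -pi, giving *espi*.
*adef*: final sound = /f/, a non-sibilant consonant → -ze → *adefze*.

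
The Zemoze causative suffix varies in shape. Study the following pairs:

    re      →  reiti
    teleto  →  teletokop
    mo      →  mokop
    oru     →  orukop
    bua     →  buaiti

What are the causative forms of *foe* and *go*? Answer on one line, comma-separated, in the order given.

foeiti, gokop

The suffix is conditioned by the last vowel: -kop when the last vowel of the stem is a rounded vowel (*teleto*, *mo*, *oru*); -iti when the last vowel of the stem is an unrounded vowel (*re*, *bua*).
*foe*: last vowel = /e/, an unrounded vowel → -iti → *foeiti*.
The last vowel of *go* is /o/, which is a rounded vowel, so the suffix is -kop, giving *gokop*.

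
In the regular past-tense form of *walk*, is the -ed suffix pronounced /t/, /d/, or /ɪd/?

The stem *walk* ends in a voiceless consonant other than /t/.
The -ed suffix is realized as /ɪd/ after /t, d/; as /t/ after other voiceless consonants; and as /d/ after other voiced sounds.
So -ed on *walk* is pronounced /t/.

/t/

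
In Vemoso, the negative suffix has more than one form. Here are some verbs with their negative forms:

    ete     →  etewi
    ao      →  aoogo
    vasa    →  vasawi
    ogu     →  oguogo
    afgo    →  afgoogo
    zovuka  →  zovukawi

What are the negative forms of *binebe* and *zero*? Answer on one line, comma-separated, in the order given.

binebewi, zeroogo

The pattern is rounding harmony: -ogo when the last vowel of the stem is a rounded vowel (*ao*, *ogu*, *afgo*); -wi when the last vowel of the stem is an unrounded vowel (*ete*, *vasa*, *zovuka*).
Since the last vowel of *binebe* is /e/ (an unrounded vowel), it takes -wi, giving *binebewi*.
*zero*: last vowel = /o/, a rounded vowel → -ogo → *zeroogo*.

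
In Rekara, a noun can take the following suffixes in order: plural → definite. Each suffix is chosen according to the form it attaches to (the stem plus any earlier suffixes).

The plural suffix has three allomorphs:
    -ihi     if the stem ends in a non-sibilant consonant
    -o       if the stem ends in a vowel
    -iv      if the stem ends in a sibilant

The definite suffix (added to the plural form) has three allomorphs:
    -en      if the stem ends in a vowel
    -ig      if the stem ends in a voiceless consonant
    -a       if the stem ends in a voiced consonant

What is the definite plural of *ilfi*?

ilfioen

Since the final sound of *ilfi* is /i/ (a vowel), it takes -o, giving *ilfio*.
Since the final sound of the plural form *ilfio* is /o/ (a vowel), it takes -en, giving *ilfioen*.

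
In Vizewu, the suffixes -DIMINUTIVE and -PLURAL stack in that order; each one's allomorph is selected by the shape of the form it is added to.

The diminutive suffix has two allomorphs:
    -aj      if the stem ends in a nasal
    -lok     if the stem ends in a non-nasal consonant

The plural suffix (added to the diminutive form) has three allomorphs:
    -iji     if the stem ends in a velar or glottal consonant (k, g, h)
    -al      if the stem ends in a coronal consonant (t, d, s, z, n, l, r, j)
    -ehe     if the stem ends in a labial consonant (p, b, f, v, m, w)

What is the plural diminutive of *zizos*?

*zizos* — final consonant /s/ (non-nasal) → -lok → *zizoslok*.
Since the final consonant of the diminutive form *zizoslok* is /k/ (velar/glottal), it takes -iji, giving *zizoslokiji*.

zizoslokiji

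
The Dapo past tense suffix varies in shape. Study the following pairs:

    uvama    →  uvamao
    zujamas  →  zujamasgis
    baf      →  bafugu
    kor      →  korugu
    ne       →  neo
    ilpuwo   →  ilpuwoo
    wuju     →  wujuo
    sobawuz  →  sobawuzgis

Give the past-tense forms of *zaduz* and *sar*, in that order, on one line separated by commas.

The suffix is conditioned by the final sound: -gis when the stem ends in a sibilant (*zujamas*, *sobawuz*); -ugu when the stem ends in a non-sibilant consonant (*baf*, *kor*); -o when the stem ends in a vowel (*uvama*, *ne*, *ilpuwo*, *wuju*).
The final sound of *zaduz* is /z/, which is a sibilant, so the suffix is -gis, giving *zaduzgis*.
*sar* — final sound /r/ (a non-sibilant consonant) → -ugu → *sarugu*.

zaduzgis, sarugu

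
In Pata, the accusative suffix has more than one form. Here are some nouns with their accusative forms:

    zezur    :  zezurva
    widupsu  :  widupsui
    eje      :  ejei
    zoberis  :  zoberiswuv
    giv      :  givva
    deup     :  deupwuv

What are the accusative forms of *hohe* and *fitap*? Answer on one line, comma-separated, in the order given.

hohei, fitapwuv

The suffix is conditioned by the final sound: -wuv when the stem ends in a voiceless consonant (*zoberis*, *deup*); -va when the stem ends in a voiced consonant (*zezur*, *giv*); -i when the stem ends in a vowel (*widupsu*, *eje*).
Since the final sound of *hohe* is /e/ (a vowel), it takes -i, giving *hohei*.
Since the final sound of *fitap* is /p/ (a voiceless consonant), it takes -wuv, giving *fitapwuv*.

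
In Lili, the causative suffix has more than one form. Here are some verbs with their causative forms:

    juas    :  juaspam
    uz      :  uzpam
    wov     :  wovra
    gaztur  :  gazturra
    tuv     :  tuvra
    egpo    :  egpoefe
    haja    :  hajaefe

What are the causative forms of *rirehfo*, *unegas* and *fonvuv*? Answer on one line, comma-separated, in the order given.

rirehfoefe, unegaspam, fonvuvra

The alternation tracks the final sound of the stem — -pam when the stem ends in a sibilant (*juas*, *uz*); -ra when the stem ends in a non-sibilant consonant (*wov*, *gaztur*, *tuv*); -efe when the stem ends in a vowel (*egpo*, *haja*).
Since the final sound of *rirehfo* is /o/ (a vowel), it takes -efe, giving *rirehfoefe*.
*unegas*: final sound = /s/, a sibilant → -pam → *unegaspam*.
*fonvuv* — final sound /v/ (a non-sibilant consonant) → -ra → *fonvuvra*.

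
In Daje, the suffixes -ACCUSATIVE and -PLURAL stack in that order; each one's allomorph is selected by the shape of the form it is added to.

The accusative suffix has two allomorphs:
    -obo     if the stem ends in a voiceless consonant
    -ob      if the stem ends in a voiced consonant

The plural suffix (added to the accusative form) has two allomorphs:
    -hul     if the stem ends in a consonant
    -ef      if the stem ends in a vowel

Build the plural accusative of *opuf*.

opufoboef

Since the final consonant of *opuf* is /f/ (voiceless), it takes -obo, giving *opufobo*.
The accusative form *opufobo*: final sound = /o/, a vowel → -ef → *opufoboef*.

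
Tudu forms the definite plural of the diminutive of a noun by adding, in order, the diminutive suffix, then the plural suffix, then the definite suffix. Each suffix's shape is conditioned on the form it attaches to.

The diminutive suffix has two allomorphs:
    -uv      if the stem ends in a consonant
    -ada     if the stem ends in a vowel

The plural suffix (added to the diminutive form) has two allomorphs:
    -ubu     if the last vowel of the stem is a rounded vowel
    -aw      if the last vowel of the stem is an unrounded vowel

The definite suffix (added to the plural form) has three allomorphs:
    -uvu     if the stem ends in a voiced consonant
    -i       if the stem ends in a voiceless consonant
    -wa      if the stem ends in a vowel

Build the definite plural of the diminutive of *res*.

resuvubuwa

*res* — final sound /s/ (a consonant) → -uv → *resuv*.
The diminutive form *resuv* — last vowel /u/ (a rounded vowel) → -ubu → *resuvubu*.
The final sound of the plural form *resuvubu* is /u/, which is a vowel, so the definite suffix is -wa, giving *resuvubuwa*.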